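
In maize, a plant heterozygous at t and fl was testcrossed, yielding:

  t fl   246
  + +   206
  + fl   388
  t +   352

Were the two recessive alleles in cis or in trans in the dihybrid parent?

trans

The two most frequent classes are + fl (388) and t + (352); these are the parental (non-recombinant) types.
So the F1 carried + fl on one chromosome and t + on the other — the recessive alleles are on opposite chromosomes (trans / repulsion).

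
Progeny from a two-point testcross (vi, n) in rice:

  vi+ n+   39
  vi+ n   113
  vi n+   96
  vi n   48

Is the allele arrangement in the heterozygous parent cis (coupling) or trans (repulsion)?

trans

The two most frequent classes are vi+ n (113) and vi n+ (96); these are the parental (non-recombinant) types.
So the F1 carried vi+ n on one chromosome and vi n+ on the other — the recessive alleles are on opposite chromosomes (trans / repulsion).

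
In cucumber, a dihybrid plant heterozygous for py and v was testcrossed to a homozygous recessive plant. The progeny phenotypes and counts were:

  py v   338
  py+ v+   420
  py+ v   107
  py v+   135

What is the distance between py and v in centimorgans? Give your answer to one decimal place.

24.2 centimorgans

The two most frequent classes, py+ v+ (420) and py v (338), are the parental types, so the F1 was py+ v+ / py v.
The recombinant classes are py+ v and py v+: 107 + 135 = 242.
Recombination frequency = 242/1000 = 0.2420 ≈ 24.2%, i.e. 24.2 centimorgans.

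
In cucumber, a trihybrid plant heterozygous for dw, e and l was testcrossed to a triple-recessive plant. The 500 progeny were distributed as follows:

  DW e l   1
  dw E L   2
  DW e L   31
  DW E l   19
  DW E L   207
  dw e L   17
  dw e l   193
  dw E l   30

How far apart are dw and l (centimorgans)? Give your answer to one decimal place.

The two most frequent reciprocal classes, dw e l and DW E L, are the parental types, so the F1 was dw e l / DW E L.
The two rarest classes, DW e l and dw E L, are the double crossovers. Comparing them with the parentals, only the dw allele has switched, so dw is the middle locus and the order is e – dw – l.
Crossovers in the dw–l interval produce the single-crossover classes dw e L and DW E l (17 + 19 = 36) plus the double crossovers (3).
RF(dw–l) = (36 + 3) / 500 = 39/500 = 0.0780 → 7.8 centimorgans.

7.8 centimorgans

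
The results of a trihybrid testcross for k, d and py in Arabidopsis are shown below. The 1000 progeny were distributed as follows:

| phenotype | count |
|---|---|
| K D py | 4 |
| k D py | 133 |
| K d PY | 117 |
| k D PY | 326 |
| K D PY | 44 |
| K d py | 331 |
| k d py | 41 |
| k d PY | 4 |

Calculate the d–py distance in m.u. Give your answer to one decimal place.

25.8 m.u.

The two most frequent reciprocal classes, k D PY and K d py, are the parental types, so the F1 was k D PY / K d py.
The two rarest classes, k d PY and K D py, are the double crossovers. Comparing them with the parentals, only the d allele has switched, so d is the middle locus and the order is py – d – k.
Crossovers in the py–d interval produce the single-crossover classes k D py and K d PY (133 + 117 = 250) plus the double crossovers (8).
RF(py–d) = (250 + 8) / 1000 = 258/1000 = 0.2580 → 25.8 m.u.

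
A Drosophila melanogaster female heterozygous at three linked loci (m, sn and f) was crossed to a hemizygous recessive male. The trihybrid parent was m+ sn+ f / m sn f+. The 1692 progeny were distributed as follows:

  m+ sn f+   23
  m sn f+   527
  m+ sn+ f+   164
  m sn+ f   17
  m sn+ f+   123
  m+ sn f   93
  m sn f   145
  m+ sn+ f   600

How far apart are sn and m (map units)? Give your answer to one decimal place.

The two rarest classes, m sn+ f and m+ sn f+, are the double crossovers. Comparing them with the parentals, only the m allele has switched, so m is the middle locus and the order is f – m – sn.
Crossovers in the m–sn interval produce the single-crossover classes m+ sn f and m sn+ f+ (93 + 123 = 216) plus the double crossovers (40).
RF(m–sn) = (216 + 40) / 1692 = 256/1692 = 0.1513 → 15.1 map units.

15.1 map units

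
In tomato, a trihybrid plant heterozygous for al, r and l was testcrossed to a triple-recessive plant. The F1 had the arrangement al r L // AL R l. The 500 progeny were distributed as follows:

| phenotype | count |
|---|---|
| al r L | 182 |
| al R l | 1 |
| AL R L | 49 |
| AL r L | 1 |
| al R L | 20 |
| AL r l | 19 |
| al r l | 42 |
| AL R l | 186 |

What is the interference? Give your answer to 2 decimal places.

0.74

The two rarest classes, AL r L and al R l, are the double crossovers. Comparing them with the parentals, only the al allele has switched, so al is the middle locus and the order is r – al – l.
r–al: (39 + 2)/500 = 0.0820; al–l: (91 + 2)/500 = 0.1860.
Expected DCO frequency = 0.0820 × 0.1860 ≈ 0.01525; observed = 2/500 ≈ 0.00400.
Coefficient of coincidence = 0.00400/0.01525 ≈ 0.26; interference = 1 − 0.26 = 0.74.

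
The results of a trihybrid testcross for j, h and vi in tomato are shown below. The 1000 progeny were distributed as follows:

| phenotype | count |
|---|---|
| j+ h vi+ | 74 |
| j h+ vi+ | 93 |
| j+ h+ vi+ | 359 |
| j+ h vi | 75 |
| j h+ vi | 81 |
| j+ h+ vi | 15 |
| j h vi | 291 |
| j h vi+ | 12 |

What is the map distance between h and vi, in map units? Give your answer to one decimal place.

The two most frequent reciprocal classes, j+ h+ vi+ and j h vi, are the parental types, so the F1 was j+ h+ vi+ / j h vi.
The two rarest classes, j+ h+ vi and j h vi+, are the double crossovers. Comparing them with the parentals, only the vi allele has switched, so vi is the middle locus and the order is j – vi – h.
Crossovers in the vi–h interval produce the single-crossover classes j+ h vi+ and j h+ vi (74 + 81 = 155) plus the double crossovers (27).
RF(vi–h) = (155 + 27) / 1000 = 182/1000 = 0.1820 → 18.2 map units.

18.2 map units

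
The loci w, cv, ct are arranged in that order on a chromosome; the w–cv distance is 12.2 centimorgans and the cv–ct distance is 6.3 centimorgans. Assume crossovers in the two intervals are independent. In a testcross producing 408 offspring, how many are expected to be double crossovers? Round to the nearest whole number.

Map distances give recombination frequencies of 0.122 and 0.063 for the two intervals.
With no interference, expected double-crossover frequency = 0.122 × 0.063 = 0.00769.
Expected number = 0.00769 × 408 = 3.14 ≈ 3.

3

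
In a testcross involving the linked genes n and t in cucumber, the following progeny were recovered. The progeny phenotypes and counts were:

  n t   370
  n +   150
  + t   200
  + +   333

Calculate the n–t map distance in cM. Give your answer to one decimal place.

The two most frequent classes, + + (333) and n t (370), are the parental types, so the F1 was + + / n t.
The recombinant classes are + t and n +: 200 + 150 = 350.
Recombination frequency = 350/1053 = 0.3324 ≈ 33.2%, i.e. 33.2 cM.

33.2 cM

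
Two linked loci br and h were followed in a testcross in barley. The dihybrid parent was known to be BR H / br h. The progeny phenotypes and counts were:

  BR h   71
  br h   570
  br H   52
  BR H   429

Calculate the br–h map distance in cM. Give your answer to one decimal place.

11.0 cM

The recombinant classes are BR h and br H: 71 + 52 = 123.
Recombination frequency = 123/1122 = 0.1096 ≈ 11.0%, i.e. 11.0 cM.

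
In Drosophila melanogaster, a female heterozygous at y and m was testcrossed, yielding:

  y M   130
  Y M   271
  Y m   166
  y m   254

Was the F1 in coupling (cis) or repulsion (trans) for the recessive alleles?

The two most frequent classes are Y M (271) and y m (254); these are the parental (non-recombinant) types.
So the F1 carried Y M on one chromosome and y m on the other — the recessive alleles are on the same chromosome (cis / coupling).

cis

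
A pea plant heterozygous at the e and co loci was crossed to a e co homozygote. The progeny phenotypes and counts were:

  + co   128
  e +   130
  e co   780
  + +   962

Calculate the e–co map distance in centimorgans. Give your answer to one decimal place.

12.9 centimorgans

The two most frequent classes, + + (962) and e co (780), are the parental types, so the F1 was + + / e co.
The recombinant classes are + co and e +: 128 + 130 = 258.
Recombination frequency = 258/2000 = 0.1290 ≈ 12.9%, i.e. 12.9 centimorgans.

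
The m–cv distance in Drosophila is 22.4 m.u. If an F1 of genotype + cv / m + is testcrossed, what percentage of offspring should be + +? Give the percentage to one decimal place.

11.2%

A map distance of 22.4 m.u. corresponds to a recombination frequency of 0.224.
The F1 is + cv / m +, so + + is a recombinant gamete class with expected frequency r/2 = 0.224/2 = 0.1120.
That is 0.1120 = 11.2% of the progeny.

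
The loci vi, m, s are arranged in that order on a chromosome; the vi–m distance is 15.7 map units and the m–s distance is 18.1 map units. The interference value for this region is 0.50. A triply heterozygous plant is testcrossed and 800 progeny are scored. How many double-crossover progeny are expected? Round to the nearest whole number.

11

Map distances give recombination frequencies of 0.157 and 0.181 for the two intervals.
With interference 0.50 (so coincidence = 0.50), expected double-crossover frequency = 0.157 × 0.181 × 0.50 = 0.01421.
Expected number = 0.01421 × 800 = 11.37 ≈ 11.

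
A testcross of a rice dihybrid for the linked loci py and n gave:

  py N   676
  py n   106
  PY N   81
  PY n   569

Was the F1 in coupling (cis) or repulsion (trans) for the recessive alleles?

trans

The two most frequent classes are PY n (569) and py N (676); these are the parental (non-recombinant) types.
So the F1 carried PY n on one chromosome and py N on the other — the recessive alleles are on opposite chromosomes (trans / repulsion).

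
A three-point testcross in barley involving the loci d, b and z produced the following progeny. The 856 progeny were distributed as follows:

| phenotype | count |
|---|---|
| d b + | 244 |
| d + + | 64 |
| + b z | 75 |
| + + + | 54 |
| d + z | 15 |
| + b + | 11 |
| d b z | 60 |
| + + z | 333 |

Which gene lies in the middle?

d

The two most frequent reciprocal classes, d b + and + + z, are the parental types, so the F1 was d b + / + + z.
The two rarest classes, + b + and d + z, are the double crossovers. Comparing them with the parentals, only the d allele has switched, so d is the middle locus and the order is b – d – z.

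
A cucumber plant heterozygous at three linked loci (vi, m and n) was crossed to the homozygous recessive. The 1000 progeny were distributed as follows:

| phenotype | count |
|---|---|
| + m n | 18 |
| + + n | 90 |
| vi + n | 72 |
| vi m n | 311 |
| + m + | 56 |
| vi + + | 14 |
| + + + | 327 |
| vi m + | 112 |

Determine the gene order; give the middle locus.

vi

The two most frequent reciprocal classes, vi m n and + + +, are the parental types, so the F1 was vi m n / + + +.
The two rarest classes, + m n and vi + +, are the double crossovers. Comparing them with the parentals, only the vi allele has switched, so vi is the middle locus and the order is n – vi – m.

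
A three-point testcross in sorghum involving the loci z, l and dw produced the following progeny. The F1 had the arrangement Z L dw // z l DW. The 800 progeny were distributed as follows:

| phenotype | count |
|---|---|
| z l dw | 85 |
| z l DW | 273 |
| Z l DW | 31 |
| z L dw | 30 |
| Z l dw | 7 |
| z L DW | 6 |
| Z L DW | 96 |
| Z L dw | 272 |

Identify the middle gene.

The two rarest classes, Z l dw and z L DW, are the double crossovers. Comparing them with the parentals, only the l allele has switched, so l is the middle locus and the order is z – l – dw.

l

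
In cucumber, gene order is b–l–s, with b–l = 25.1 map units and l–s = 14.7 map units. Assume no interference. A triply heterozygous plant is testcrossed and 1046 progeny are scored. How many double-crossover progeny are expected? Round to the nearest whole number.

Map distances give recombination frequencies of 0.251 and 0.147 for the two intervals.
With no interference, expected double-crossover frequency = 0.251 × 0.147 = 0.03690.
Expected number = 0.03690 × 1046 = 38.59 ≈ 39.

39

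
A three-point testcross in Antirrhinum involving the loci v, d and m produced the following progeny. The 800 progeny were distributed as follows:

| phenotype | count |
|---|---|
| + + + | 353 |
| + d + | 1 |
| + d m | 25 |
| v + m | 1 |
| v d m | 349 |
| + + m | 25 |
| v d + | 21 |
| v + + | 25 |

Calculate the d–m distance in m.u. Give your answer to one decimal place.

The two most frequent reciprocal classes, v d m and + + +, are the parental types, so the F1 was v d m / + + +.
The two rarest classes, v + m and + d +, are the double crossovers. Comparing them with the parentals, only the d allele has switched, so d is the middle locus and the order is v – d – m.
Crossovers in the d–m interval produce the single-crossover classes v d + and + + m (21 + 25 = 46) plus the double crossovers (2).
RF(d–m) = (46 + 2) / 800 = 48/800 = 0.0600 → 6.0 m.u.

6.0 m.u.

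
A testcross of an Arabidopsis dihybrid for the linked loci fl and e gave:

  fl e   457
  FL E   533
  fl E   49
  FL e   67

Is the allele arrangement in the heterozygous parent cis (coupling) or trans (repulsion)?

cis

The two most frequent classes are FL E (533) and fl e (457); these are the parental (non-recombinant) types.
So the F1 carried FL E on one chromosome and fl e on the other — the recessive alleles are on the same chromosome (cis / coupling).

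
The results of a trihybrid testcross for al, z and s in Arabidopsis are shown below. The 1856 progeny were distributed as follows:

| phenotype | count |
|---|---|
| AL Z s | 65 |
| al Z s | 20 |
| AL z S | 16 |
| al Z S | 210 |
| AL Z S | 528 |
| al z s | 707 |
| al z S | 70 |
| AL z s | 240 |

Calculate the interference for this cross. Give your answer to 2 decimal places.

0.20

The two most frequent reciprocal classes, al z s and AL Z S, are the parental types, so the F1 was al z s / AL Z S.
The two rarest classes, al Z s and AL z S, are the double crossovers. Comparing them with the parentals, only the z allele has switched, so z is the middle locus and the order is s – z – al.
s–z: (135 + 36)/1856 = 0.0921; z–al: (450 + 36)/1856 = 0.2619.
Expected DCO frequency = 0.0921 × 0.2619 ≈ 0.02412; observed = 36/1856 ≈ 0.01940.
Coefficient of coincidence = 0.01940/0.02412 ≈ 0.80; interference = 1 − 0.80 = 0.20.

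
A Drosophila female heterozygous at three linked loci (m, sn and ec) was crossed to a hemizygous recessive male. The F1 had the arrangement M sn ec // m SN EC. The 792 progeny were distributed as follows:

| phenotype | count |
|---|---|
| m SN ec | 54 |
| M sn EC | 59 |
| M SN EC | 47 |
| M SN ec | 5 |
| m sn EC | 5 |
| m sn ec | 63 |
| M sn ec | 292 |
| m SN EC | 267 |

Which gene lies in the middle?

sn

The two rarest classes, M SN ec and m sn EC, are the double crossovers. Comparing them with the parentals, only the sn allele has switched, so sn is the middle locus and the order is m – sn – ec.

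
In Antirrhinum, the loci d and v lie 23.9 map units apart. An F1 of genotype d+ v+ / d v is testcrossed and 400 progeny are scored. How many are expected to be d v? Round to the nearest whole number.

152

A map distance of 23.9 map units corresponds to a recombination frequency of 0.239.
The F1 is d+ v+ / d v, so d v is a parental gamete class with expected frequency (1 − r)/2 = 0.761/2 = 0.3805.
Expected number = 0.3805 × 400 = 152.20 ≈ 152.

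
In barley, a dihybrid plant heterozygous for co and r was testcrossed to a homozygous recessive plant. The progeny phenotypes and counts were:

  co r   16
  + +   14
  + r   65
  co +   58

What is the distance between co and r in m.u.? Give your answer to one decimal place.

The two most frequent classes, + r (65) and co + (58), are the parental types, so the F1 was + r / co +.
The recombinant classes are + + and co r: 14 + 16 = 30.
Recombination frequency = 30/153 = 0.1961 ≈ 19.6%, i.e. 19.6 m.u.

19.6 m.u.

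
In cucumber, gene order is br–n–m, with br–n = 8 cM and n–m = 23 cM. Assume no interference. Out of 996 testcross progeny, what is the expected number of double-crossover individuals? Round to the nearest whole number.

18

Map distances give recombination frequencies of 0.080 and 0.230 for the two intervals.
With no interference, expected double-crossover frequency = 0.080 × 0.230 = 0.01840.
Expected number = 0.01840 × 996 = 18.33 ≈ 18.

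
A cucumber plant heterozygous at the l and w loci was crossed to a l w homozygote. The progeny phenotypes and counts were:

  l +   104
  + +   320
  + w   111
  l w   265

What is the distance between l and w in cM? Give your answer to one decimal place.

The two most frequent classes, + + (320) and l w (265), are the parental types, so the F1 was + + / l w.
The recombinant classes are + w and l +: 111 + 104 = 215.
Recombination frequency = 215/800 = 0.2687 ≈ 26.9%, i.e. 26.9 cM.

26.9 cM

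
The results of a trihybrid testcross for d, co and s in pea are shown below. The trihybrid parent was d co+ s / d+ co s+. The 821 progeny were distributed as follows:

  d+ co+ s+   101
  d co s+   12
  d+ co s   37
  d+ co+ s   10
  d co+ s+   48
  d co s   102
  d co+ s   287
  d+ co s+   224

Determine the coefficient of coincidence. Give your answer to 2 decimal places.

0.75

The two rarest classes, d+ co+ s and d co s+, are the double crossovers. Comparing them with the parentals, only the d allele has switched, so d is the middle locus and the order is co – d – s.
co–d: (203 + 22)/821 = 0.2741; d–s: (85 + 22)/821 = 0.1303.
Expected DCO frequency = 0.2741 × 0.1303 ≈ 0.03572; observed = 22/821 ≈ 0.02680.
Coefficient of coincidence = 0.02680/0.03572 ≈ 0.75.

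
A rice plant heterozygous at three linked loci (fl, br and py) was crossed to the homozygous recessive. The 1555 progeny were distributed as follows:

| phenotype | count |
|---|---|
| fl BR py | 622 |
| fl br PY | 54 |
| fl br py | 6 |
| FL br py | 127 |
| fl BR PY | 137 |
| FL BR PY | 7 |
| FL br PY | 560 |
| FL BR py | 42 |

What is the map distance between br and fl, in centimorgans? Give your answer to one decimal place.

The two most frequent reciprocal classes, FL br PY and fl BR py, are the parental types, so the F1 was FL br PY / fl BR py.
The two rarest classes, FL BR PY and fl br py, are the double crossovers. Comparing them with the parentals, only the br allele has switched, so br is the middle locus and the order is py – br – fl.
Crossovers in the br–fl interval produce the single-crossover classes fl br PY and FL BR py (54 + 42 = 96) plus the double crossovers (13).
RF(br–fl) = (96 + 13) / 1555 = 109/1555 = 0.0701 → 7.0 centimorgans.

7.0 centimorgans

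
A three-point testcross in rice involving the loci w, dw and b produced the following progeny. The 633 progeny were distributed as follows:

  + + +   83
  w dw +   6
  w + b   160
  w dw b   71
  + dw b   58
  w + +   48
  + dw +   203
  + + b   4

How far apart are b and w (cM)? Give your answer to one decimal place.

The two most frequent reciprocal classes, + dw + and w + b, are the parental types, so the F1 was + dw + / w + b.
The two rarest classes, w dw + and + + b, are the double crossovers. Comparing them with the parentals, only the w allele has switched, so w is the middle locus and the order is dw – w – b.
Crossovers in the w–b interval produce the single-crossover classes + dw b and w + + (58 + 48 = 106) plus the double crossovers (10).
RF(w–b) = (106 + 10) / 633 = 116/633 = 0.1833 → 18.3 cM.

18.3 cM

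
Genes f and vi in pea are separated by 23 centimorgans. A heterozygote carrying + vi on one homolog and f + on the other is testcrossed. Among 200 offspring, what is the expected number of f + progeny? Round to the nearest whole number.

A map distance of 23 centimorgans corresponds to a recombination frequency of 0.230.
The F1 is + vi / f +, so f + is a parental gamete class with expected frequency (1 − r)/2 = 0.770/2 = 0.3850.
Expected number = 0.3850 × 200 = 77.00 ≈ 77.

77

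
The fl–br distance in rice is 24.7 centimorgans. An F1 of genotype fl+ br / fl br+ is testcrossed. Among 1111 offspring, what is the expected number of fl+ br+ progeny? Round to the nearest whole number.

A map distance of 24.7 centimorgans corresponds to a recombination frequency of 0.247.
The F1 is fl+ br / fl br+, so fl+ br+ is a recombinant gamete class with expected frequency r/2 = 0.247/2 = 0.1235.
Expected number = 0.1235 × 1111 = 137.21 ≈ 137.

137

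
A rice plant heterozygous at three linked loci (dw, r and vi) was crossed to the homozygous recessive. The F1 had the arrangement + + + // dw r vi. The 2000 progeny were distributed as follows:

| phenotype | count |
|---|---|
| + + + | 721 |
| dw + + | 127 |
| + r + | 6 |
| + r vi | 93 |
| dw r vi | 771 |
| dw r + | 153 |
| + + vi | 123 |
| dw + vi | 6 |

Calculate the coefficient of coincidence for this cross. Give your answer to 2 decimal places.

0.36

The two rarest classes, + r + and dw + vi, are the double crossovers. Comparing them with the parentals, only the r allele has switched, so r is the middle locus and the order is dw – r – vi.
dw–r: (220 + 12)/2000 = 0.1160; r–vi: (276 + 12)/2000 = 0.1440.
Expected DCO frequency = 0.1160 × 0.1440 ≈ 0.01670; observed = 12/2000 ≈ 0.00600.
Coefficient of coincidence = 0.00600/0.01670 ≈ 0.36.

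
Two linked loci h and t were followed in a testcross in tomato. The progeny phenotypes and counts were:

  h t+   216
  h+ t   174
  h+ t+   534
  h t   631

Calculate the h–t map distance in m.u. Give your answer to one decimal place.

The two most frequent classes, h+ t+ (534) and h t (631), are the parental types, so the F1 was h+ t+ / h t.
The recombinant classes are h+ t and h t+: 174 + 216 = 390.
Recombination frequency = 390/1555 = 0.2508 ≈ 25.1%, i.e. 25.1 m.u.

25.1 m.u.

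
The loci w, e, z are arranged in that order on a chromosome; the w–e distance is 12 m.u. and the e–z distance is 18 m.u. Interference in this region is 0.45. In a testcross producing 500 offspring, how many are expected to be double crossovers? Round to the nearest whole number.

Map distances give recombination frequencies of 0.120 and 0.180 for the two intervals.
With interference 0.45 (so coincidence = 0.55), expected double-crossover frequency = 0.120 × 0.180 × 0.55 = 0.01188.
Expected number = 0.01188 × 500 = 5.94 ≈ 6.

6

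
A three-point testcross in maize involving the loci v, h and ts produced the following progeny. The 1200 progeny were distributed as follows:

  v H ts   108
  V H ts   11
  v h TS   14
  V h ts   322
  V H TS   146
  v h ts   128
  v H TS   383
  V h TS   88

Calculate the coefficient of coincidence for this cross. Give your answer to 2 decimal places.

0.45

The two most frequent reciprocal classes, v H TS and V h ts, are the parental types, so the F1 was v H TS / V h ts.
The two rarest classes, v h TS and V H ts, are the double crossovers. Comparing them with the parentals, only the h allele has switched, so h is the middle locus and the order is ts – h – v.
ts–h: (196 + 25)/1200 = 0.1842; h–v: (274 + 25)/1200 = 0.2492.
Expected DCO frequency = 0.1842 × 0.2492 ≈ 0.04590; observed = 25/1200 ≈ 0.02083.
Coefficient of coincidence = 0.02083/0.04590 ≈ 0.45.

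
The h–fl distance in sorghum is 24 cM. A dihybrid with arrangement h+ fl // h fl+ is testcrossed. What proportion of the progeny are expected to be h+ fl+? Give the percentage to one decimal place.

12.0%

A map distance of 24 cM corresponds to a recombination frequency of 0.240.
The F1 is h+ fl / h fl+, so h+ fl+ is a recombinant gamete class with expected frequency r/2 = 0.240/2 = 0.1200.
That is 0.1200 = 12.0% of the progeny.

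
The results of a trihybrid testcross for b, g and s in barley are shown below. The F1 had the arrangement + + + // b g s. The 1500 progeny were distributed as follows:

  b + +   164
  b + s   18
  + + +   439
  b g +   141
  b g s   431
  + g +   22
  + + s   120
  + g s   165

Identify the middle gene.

g

The two rarest classes, + g + and b + s, are the double crossovers. Comparing them with the parentals, only the g allele has switched, so g is the middle locus and the order is s – g – b.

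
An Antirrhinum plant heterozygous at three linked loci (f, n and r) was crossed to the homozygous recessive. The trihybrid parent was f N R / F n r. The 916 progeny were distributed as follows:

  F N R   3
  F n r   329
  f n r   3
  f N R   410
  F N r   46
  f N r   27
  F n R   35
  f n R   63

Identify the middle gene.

f

The two rarest classes, F N R and f n r, are the double crossovers. Comparing them with the parentals, only the f allele has switched, so f is the middle locus and the order is r – f – n.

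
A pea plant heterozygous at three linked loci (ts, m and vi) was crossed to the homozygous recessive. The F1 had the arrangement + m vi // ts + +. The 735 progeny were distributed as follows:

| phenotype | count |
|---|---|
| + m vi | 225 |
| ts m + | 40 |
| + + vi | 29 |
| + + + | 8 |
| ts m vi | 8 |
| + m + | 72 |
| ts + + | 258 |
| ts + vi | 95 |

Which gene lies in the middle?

ts

The two rarest classes, ts m vi and + + +, are the double crossovers. Comparing them with the parentals, only the ts allele has switched, so ts is the middle locus and the order is vi – ts – m.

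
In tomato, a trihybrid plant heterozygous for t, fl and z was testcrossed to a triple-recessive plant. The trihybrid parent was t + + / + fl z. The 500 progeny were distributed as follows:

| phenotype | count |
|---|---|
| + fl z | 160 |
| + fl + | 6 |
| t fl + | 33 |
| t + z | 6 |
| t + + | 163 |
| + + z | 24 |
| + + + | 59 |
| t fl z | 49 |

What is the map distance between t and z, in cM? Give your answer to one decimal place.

24.0 cM

The two rarest classes, t + z and + fl +, are the double crossovers. Comparing them with the parentals, only the z allele has switched, so z is the middle locus and the order is fl – z – t.
Crossovers in the z–t interval produce the single-crossover classes + + + and t fl z (59 + 49 = 108) plus the double crossovers (12).
RF(z–t) = (108 + 12) / 500 = 120/500 = 0.2400 → 24.0 cM.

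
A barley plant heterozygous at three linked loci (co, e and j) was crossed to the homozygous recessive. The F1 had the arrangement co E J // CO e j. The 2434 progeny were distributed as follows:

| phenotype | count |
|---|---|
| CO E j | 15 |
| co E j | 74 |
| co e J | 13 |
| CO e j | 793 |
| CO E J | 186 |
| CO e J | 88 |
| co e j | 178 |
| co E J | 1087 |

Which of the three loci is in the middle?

e

The two rarest classes, co e J and CO E j, are the double crossovers. Comparing them with the parentals, only the e allele has switched, so e is the middle locus and the order is j – e – co.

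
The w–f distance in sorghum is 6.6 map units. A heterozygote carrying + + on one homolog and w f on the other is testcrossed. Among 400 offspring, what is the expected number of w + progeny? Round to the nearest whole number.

A map distance of 6.6 map units corresponds to a recombination frequency of 0.066.
The F1 is + + / w f, so w + is a recombinant gamete class with expected frequency r/2 = 0.066/2 = 0.0330.
Expected number = 0.0330 × 400 = 13.20 ≈ 13.

13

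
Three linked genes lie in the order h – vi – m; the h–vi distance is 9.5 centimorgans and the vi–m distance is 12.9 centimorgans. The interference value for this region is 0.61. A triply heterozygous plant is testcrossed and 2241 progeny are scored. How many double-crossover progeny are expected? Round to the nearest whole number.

Map distances give recombination frequencies of 0.095 and 0.129 for the two intervals.
With interference 0.61 (so coincidence = 0.39), expected double-crossover frequency = 0.095 × 0.129 × 0.39 = 0.00478.
Expected number = 0.00478 × 2241 = 10.71 ≈ 11.

11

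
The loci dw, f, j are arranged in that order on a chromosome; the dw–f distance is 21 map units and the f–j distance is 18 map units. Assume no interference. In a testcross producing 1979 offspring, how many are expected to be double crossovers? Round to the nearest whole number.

Map distances give recombination frequencies of 0.210 and 0.180 for the two intervals.
With no interference, expected double-crossover frequency = 0.210 × 0.180 = 0.03780.
Expected number = 0.03780 × 1979 = 74.81 ≈ 75.

75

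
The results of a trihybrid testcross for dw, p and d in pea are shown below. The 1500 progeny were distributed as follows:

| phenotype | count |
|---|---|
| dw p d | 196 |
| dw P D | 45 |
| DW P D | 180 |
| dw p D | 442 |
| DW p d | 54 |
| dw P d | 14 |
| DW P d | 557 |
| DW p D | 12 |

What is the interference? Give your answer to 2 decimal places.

0.22

The two most frequent reciprocal classes, dw p D and DW P d, are the parental types, so the F1 was dw p D / DW P d.
The two rarest classes, DW p D and dw P d, are the double crossovers. Comparing them with the parentals, only the dw allele has switched, so dw is the middle locus and the order is p – dw – d.
p–dw: (99 + 26)/1500 = 0.0833; dw–d: (376 + 26)/1500 = 0.2680.
Expected DCO frequency = 0.0833 × 0.2680 ≈ 0.02232; observed = 26/1500 ≈ 0.01733.
Coefficient of coincidence = 0.01733/0.02232 ≈ 0.78; interference = 1 − 0.78 = 0.22.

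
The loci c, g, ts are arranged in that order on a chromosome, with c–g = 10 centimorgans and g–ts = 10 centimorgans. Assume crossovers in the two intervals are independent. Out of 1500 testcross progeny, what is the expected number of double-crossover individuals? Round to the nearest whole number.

Map distances give recombination frequencies of 0.100 and 0.100 for the two intervals.
With no interference, expected double-crossover frequency = 0.100 × 0.100 = 0.01000.
Expected number = 0.01000 × 1500 = 15.00 ≈ 15.

15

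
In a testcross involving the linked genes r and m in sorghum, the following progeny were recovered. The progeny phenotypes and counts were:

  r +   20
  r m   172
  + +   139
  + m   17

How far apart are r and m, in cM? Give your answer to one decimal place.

10.6 cM

The two most frequent classes, + + (139) and r m (172), are the parental types, so the F1 was + + / r m.
The recombinant classes are + m and r +: 17 + 20 = 37.
Recombination frequency = 37/348 = 0.1063 ≈ 10.6%, i.e. 10.6 cM.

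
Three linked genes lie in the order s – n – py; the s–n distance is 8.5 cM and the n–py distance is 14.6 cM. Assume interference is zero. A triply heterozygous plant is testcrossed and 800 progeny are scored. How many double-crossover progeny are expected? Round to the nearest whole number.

10

Map distances give recombination frequencies of 0.085 and 0.146 for the two intervals.
With no interference, expected double-crossover frequency = 0.085 × 0.146 = 0.01241.
Expected number = 0.01241 × 800 = 9.93 ≈ 10.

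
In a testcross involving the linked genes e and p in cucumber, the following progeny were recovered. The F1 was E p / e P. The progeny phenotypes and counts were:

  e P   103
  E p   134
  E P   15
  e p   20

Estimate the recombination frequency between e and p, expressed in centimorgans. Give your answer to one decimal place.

The recombinant classes are E P and e p: 15 + 20 = 35.
Recombination frequency = 35/272 = 0.1287 ≈ 12.9%, i.e. 12.9 centimorgans.

12.9 centimorgans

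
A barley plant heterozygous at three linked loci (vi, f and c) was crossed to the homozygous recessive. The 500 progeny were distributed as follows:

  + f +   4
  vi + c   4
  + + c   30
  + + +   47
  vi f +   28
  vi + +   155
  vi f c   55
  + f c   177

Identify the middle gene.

c

The two most frequent reciprocal classes, vi + + and + f c, are the parental types, so the F1 was vi + + / + f c.
The two rarest classes, vi + c and + f +, are the double crossovers. Comparing them with the parentals, only the c allele has switched, so c is the middle locus and the order is f – c – vi.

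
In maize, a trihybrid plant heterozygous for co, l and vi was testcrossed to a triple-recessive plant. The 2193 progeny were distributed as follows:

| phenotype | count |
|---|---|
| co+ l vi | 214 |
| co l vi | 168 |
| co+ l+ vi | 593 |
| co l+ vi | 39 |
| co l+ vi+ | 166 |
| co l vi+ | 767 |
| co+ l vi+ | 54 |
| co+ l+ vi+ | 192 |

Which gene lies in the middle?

The two most frequent reciprocal classes, co+ l+ vi and co l vi+, are the parental types, so the F1 was co+ l+ vi / co l vi+.
The two rarest classes, co l+ vi and co+ l vi+, are the double crossovers. Comparing them with the parentals, only the co allele has switched, so co is the middle locus and the order is vi – co – l.

co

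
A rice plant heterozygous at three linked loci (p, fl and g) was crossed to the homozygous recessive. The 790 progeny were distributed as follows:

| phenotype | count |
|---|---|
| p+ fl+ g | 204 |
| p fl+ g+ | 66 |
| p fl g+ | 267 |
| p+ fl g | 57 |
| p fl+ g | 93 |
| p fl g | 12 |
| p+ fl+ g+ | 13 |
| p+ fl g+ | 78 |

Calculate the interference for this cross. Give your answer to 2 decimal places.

0.32

The two most frequent reciprocal classes, p+ fl+ g and p fl g+, are the parental types, so the F1 was p+ fl+ g / p fl g+.
The two rarest classes, p+ fl+ g+ and p fl g, are the double crossovers. Comparing them with the parentals, only the g allele has switched, so g is the middle locus and the order is p – g – fl.
p–g: (171 + 25)/790 = 0.2481; g–fl: (123 + 25)/790 = 0.1873.
Expected DCO frequency = 0.2481 × 0.1873 ≈ 0.04647; observed = 25/790 ≈ 0.03165.
Coefficient of coincidence = 0.03165/0.04647 ≈ 0.68; interference = 1 − 0.68 = 0.32.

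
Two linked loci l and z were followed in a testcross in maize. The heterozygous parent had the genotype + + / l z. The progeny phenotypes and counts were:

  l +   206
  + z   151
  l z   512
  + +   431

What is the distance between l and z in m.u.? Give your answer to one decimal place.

27.5 m.u.

The recombinant classes are + z and l +: 151 + 206 = 357.
Recombination frequency = 357/1300 = 0.2746 ≈ 27.5%, i.e. 27.5 m.u.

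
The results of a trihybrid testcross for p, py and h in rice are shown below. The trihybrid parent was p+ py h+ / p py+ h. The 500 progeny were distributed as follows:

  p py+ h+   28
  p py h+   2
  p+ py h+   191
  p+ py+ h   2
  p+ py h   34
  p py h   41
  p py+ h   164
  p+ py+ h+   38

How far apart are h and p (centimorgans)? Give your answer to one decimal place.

13.2 centimorgans

The two rarest classes, p py h+ and p+ py+ h, are the double crossovers. Comparing them with the parentals, only the p allele has switched, so p is the middle locus and the order is h – p – py.
Crossovers in the h–p interval produce the single-crossover classes p+ py h and p py+ h+ (34 + 28 = 62) plus the double crossovers (4).
RF(h–p) = (62 + 4) / 500 = 66/500 = 0.1320 → 13.2 centimorgans.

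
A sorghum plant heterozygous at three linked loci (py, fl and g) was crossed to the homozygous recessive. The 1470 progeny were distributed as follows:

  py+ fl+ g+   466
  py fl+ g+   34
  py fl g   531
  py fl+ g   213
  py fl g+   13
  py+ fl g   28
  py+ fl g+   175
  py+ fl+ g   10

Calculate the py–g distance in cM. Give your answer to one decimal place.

The two most frequent reciprocal classes, py+ fl+ g+ and py fl g, are the parental types, so the F1 was py+ fl+ g+ / py fl g.
The two rarest classes, py+ fl+ g and py fl g+, are the double crossovers. Comparing them with the parentals, only the g allele has switched, so g is the middle locus and the order is fl – g – py.
Crossovers in the g–py interval produce the single-crossover classes py fl+ g+ and py+ fl g (34 + 28 = 62) plus the double crossovers (23).
RF(g–py) = (62 + 23) / 1470 = 85/1470 = 0.0578 → 5.8 cM.

5.8 cM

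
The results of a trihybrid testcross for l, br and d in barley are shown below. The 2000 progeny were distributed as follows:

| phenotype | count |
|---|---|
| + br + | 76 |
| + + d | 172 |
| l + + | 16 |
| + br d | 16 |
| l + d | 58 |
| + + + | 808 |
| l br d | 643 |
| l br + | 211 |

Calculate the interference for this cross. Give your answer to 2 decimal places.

The two most frequent reciprocal classes, l br d and + + +, are the parental types, so the F1 was l br d / + + +.
The two rarest classes, + br d and l + +, are the double crossovers. Comparing them with the parentals, only the l allele has switched, so l is the middle locus and the order is d – l – br.
d–l: (383 + 32)/2000 = 0.2075; l–br: (134 + 32)/2000 = 0.0830.
Expected DCO frequency = 0.2075 × 0.0830 ≈ 0.01722; observed = 32/2000 ≈ 0.01600.
Coefficient of coincidence = 0.01600/0.01722 ≈ 0.93; interference = 1 − 0.93 = 0.07.

0.07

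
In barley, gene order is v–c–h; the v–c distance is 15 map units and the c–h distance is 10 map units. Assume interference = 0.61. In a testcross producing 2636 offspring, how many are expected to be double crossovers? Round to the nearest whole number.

Map distances give recombination frequencies of 0.150 and 0.100 for the two intervals.
With interference 0.61 (so coincidence = 0.39), expected double-crossover frequency = 0.150 × 0.100 × 0.39 = 0.00585.
Expected number = 0.00585 × 2636 = 15.42 ≈ 15.

15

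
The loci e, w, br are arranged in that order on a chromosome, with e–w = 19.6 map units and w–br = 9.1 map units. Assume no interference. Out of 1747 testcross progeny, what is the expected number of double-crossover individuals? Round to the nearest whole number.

31

Map distances give recombination frequencies of 0.196 and 0.091 for the two intervals.
With no interference, expected double-crossover frequency = 0.196 × 0.091 = 0.01784.
Expected number = 0.01784 × 1747 = 31.16 ≈ 31.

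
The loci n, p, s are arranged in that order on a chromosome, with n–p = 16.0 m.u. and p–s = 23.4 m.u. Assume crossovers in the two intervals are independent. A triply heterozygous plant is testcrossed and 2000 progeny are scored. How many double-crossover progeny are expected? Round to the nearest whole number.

75

Map distances give recombination frequencies of 0.160 and 0.234 for the two intervals.
With no interference, expected double-crossover frequency = 0.160 × 0.234 = 0.03744.
Expected number = 0.03744 × 2000 = 74.88 ≈ 75.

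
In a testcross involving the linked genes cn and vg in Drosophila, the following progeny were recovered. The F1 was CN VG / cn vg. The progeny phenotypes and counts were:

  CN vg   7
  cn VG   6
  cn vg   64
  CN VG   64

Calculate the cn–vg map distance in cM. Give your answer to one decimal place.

9.2 cM

The recombinant classes are CN vg and cn VG: 7 + 6 = 13.
Recombination frequency = 13/141 = 0.0922 ≈ 9.2%, i.e. 9.2 cM.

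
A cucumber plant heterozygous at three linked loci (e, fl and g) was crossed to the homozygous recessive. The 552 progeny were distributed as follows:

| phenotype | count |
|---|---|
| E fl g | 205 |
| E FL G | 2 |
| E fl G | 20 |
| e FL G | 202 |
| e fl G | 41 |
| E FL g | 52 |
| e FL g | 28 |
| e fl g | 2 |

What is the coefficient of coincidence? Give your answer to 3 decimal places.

The two most frequent reciprocal classes, E fl g and e FL G, are the parental types, so the F1 was E fl g / e FL G.
The two rarest classes, e fl g and E FL G, are the double crossovers. Comparing them with the parentals, only the e allele has switched, so e is the middle locus and the order is fl – e – g.
fl–e: (93 + 4)/552 = 0.1757; e–g: (48 + 4)/552 = 0.0942.
Expected DCO frequency = 0.1757 × 0.0942 ≈ 0.01655; observed = 4/552 ≈ 0.00725.
Coefficient of coincidence = 0.00725/0.01655 ≈ 0.438.

0.438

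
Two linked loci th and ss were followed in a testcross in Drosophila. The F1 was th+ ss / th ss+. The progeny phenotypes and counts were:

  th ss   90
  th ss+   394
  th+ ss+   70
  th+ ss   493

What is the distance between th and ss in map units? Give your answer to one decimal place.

15.3 map units

The recombinant classes are th+ ss+ and th ss: 70 + 90 = 160.
Recombination frequency = 160/1047 = 0.1528 ≈ 15.3%, i.e. 15.3 map units.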